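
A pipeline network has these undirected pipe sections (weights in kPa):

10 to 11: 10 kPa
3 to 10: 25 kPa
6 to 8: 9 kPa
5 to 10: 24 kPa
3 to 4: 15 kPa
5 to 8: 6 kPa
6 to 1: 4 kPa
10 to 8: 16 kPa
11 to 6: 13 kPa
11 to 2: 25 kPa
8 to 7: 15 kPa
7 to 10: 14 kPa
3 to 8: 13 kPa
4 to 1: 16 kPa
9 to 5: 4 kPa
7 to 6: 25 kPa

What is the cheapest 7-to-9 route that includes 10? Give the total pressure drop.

Shortest 7→10: 7–10 = 14
Best 10 to 9: 10–8–5–9 costing 26
Total via 10: 14 + 26 = 40 kPa.

40 kPa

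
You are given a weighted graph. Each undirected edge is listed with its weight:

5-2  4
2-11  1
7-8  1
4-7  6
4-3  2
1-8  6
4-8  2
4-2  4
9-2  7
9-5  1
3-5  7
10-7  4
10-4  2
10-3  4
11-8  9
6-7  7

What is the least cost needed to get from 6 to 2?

14

Shortest distances from 6:
6: 0
7: 7  (via 6)
8: 8  (via 7)
4: 10  (via 8)
10: 11  (via 7)
3: 12  (via 4)
1: 14  (via 8)
2: 14  (via 4)
Shortest route: 6 → 7 → 8 → 4 → 2 = 14.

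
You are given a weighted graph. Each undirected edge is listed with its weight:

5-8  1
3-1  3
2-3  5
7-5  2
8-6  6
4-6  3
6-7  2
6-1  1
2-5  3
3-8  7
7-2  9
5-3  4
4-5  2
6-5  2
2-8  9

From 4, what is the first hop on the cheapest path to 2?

Compare a few routes:
4 - 6 - 7 - 5 - 2: 3+2+2+3 = 10
4 - 5 - 2: 2+3 = 5
4 - 6 - 5 - 2: 3+2+3 = 8
Cheapest is 4 - 5 - 2 at 5.
So from 4 the first move is to 5.

5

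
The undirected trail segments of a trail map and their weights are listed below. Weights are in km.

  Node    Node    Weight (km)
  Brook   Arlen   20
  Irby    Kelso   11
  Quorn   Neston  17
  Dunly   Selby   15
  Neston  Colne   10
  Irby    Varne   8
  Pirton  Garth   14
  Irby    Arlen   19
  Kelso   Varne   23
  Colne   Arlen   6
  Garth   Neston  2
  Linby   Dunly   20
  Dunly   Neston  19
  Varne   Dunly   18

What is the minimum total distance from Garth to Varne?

Running Dijkstra from Garth:
Garth: 0
Neston: 2  (via Garth)
Colne: 12  (via Neston)
Pirton: 14  (via Garth)
Arlen: 18  (via Colne)
Quorn: 19  (via Neston)
Dunly: 21  (via Neston)
Selby: 36  (via Dunly)
Irby: 37  (via Arlen)
Brook: 38  (via Arlen)
Varne: 39  (via Dunly)
Shortest route: Garth–Neston–Dunly–Varne = 39 km.

39 km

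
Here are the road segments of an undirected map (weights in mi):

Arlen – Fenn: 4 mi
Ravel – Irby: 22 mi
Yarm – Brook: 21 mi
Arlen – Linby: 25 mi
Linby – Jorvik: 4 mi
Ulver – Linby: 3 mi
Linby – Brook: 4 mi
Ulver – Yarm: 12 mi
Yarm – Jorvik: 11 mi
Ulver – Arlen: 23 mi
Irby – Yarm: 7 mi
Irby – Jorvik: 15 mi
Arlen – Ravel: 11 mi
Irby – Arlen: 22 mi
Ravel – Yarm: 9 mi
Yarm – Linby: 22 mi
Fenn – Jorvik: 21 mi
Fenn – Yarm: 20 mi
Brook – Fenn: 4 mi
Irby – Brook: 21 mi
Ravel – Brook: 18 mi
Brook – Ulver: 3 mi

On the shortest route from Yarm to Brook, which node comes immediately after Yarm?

Ulver

Candidate routes:
Yarm → Ulver → Brook: 12+3 = 15
Yarm → Ulver → Linby → Brook: 12+3+4 = 19
Yarm → Jorvik → Linby → Ulver → Brook: 11+4+3+3 = 21
Yarm → Jorvik → Linby → Brook: 11+4+4 = 19
The minimum is 15 mi via Yarm → Ulver → Brook.
So from Yarm the first move is to Ulver.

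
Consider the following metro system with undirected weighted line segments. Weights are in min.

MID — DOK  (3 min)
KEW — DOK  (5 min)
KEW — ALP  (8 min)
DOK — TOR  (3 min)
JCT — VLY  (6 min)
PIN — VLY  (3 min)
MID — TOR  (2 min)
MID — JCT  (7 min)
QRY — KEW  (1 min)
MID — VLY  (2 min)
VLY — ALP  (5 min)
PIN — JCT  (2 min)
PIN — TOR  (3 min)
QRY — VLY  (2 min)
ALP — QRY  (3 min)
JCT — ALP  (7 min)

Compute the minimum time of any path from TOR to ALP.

Enumerating some paths:
TOR - PIN - VLY - QRY - ALP: 3+3+2+3 = 11
TOR - MID - VLY - ALP: 2+2+5 = 9
TOR - PIN - JCT - ALP: 3+2+7 = 12
TOR - PIN - VLY - ALP: 3+3+5 = 11
Cheapest is TOR - MID - VLY - ALP at 9 min.

9 min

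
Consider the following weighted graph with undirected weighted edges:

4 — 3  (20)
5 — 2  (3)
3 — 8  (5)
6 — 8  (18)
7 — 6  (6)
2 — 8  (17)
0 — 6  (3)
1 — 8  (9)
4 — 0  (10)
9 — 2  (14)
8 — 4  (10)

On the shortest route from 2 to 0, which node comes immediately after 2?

Compare a few routes:
2 → 8 → 6 → 0: 17+18+3 = 38
2 → 8 → 4 → 0: 17+10+10 = 37
Cheapest is 2 → 8 → 4 → 0 at 37.
So from 2 the first move is to 8.

8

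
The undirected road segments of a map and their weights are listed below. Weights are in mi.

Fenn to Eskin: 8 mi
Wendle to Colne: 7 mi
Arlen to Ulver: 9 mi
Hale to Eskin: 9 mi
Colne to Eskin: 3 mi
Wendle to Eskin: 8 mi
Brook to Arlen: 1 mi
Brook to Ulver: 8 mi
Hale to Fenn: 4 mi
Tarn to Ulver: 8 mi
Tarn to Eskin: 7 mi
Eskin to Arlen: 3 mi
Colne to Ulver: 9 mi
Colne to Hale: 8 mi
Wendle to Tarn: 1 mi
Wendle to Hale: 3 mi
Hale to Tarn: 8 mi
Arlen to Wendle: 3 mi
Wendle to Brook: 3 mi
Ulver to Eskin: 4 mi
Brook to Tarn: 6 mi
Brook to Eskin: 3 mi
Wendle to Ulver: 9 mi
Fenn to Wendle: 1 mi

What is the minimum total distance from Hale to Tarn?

Compare a few routes:
Hale - Tarn: 8 = 8
Hale - Fenn - Wendle - Tarn: 4+1+1 = 6
Hale - Wendle - Tarn: 3+1 = 4
Cheapest is Hale - Wendle - Tarn at 4 mi.

4 mi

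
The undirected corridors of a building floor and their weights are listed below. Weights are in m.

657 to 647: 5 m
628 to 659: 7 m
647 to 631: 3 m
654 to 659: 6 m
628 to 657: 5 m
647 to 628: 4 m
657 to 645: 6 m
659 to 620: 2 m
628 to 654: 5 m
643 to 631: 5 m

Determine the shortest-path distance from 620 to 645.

20 m

Running Dijkstra from 620:
620: 0
659: 2  (via 620)
654: 8  (via 659)
628: 9  (via 659)
647: 13  (via 628)
657: 14  (via 628)
631: 16  (via 647)
645: 20  (via 657)
Shortest route: 620–659–628–657–645 = 20 m.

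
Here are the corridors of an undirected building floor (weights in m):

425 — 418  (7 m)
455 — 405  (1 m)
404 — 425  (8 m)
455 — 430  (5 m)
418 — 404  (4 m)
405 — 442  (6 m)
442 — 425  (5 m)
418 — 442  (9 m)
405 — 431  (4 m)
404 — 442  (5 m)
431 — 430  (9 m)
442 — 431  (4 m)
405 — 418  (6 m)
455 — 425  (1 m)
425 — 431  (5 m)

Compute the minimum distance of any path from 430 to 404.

Compare a few routes:
430 - 455 - 405 - 418 - 404: 5+1+6+4 = 16
430 - 455 - 425 - 404: 5+1+8 = 14
430 - 455 - 425 - 442 - 404: 5+1+5+5 = 16
Cheapest is 430 - 455 - 425 - 404 at 14 m.

14 m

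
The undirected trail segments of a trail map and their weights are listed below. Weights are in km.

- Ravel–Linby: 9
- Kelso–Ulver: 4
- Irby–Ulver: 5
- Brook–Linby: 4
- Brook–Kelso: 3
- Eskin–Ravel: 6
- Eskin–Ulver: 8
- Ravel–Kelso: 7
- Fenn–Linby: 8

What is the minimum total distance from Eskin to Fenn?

23 km

Enumerating some paths:
Eskin → Ulver → Kelso → Brook → Linby → Fenn: 8+4+3+4+8 = 27
Eskin → Ravel → Kelso → Brook → Linby → Fenn: 6+7+3+4+8 = 28
Eskin → Ravel → Linby → Fenn: 6+9+8 = 23
Cheapest is Eskin → Ravel → Linby → Fenn at 23 km.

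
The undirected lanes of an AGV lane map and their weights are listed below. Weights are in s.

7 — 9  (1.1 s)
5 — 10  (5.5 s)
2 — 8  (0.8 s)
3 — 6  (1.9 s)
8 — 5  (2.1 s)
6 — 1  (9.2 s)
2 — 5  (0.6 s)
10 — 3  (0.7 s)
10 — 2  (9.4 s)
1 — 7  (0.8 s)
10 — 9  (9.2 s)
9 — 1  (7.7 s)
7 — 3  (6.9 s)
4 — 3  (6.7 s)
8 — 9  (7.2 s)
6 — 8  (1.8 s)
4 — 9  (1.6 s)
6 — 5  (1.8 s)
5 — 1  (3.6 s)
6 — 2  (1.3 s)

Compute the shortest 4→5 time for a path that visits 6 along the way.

Shortest 4→6: 4–3–6 = 8.6
Shortest 6→5: 6–5 = 1.8
Total via 6: 8.6 + 1.8 = 10.4 s.

10.4 s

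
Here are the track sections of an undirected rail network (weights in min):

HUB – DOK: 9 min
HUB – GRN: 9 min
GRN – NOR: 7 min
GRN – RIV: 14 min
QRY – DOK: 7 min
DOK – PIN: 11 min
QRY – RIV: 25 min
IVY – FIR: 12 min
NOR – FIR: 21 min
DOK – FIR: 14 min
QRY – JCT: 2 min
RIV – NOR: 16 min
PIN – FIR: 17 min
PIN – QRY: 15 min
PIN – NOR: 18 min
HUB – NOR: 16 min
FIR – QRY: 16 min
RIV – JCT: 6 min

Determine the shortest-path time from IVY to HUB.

35 min

Candidate routes:
IVY → FIR → QRY → DOK → HUB: 12+16+7+9 = 44
IVY → FIR → DOK → HUB: 12+14+9 = 35
Cheapest is IVY → FIR → DOK → HUB at 35 min.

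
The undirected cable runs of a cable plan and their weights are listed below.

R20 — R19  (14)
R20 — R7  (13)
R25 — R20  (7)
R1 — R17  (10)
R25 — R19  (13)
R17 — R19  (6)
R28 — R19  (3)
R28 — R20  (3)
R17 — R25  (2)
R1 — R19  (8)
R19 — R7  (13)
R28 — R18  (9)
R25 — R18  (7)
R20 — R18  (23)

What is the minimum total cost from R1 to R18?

Shortest distances from R1:
R1: 0
R19: 8  (via R1)
R17: 10  (via R1)
R28: 11  (via R19)
R25: 12  (via R17)
R20: 14  (via R28)
R18: 19  (via R25)
Shortest route: R1 → R17 → R25 → R18 = 19.

19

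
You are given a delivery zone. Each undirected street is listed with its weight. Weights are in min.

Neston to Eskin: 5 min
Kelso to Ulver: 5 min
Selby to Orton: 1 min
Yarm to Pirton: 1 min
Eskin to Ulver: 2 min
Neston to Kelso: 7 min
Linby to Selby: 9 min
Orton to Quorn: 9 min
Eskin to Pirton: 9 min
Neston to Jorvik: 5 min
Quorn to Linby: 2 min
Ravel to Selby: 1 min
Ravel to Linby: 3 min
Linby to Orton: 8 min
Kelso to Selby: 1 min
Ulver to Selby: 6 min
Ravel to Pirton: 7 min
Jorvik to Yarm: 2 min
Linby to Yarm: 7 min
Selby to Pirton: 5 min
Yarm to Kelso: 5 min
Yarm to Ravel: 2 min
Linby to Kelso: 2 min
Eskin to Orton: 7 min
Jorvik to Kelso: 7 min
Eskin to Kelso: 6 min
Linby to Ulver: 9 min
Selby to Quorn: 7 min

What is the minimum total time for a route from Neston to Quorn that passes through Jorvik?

Shortest Neston→Jorvik: Neston → Jorvik = 5
Best Jorvik to Quorn: Jorvik → Yarm → Ravel → Linby → Quorn costing 9
Total via Jorvik: 5 + 9 = 14 min.

14 min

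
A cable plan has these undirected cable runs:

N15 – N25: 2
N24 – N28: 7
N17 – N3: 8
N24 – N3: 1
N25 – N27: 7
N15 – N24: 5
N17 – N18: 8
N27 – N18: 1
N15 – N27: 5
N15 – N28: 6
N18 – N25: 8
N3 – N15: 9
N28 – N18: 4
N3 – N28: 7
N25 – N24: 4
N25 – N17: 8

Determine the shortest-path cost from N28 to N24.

Candidate routes:
N28 → N24: 7 = 7
N28 → N3 → N24: 7+1 = 8
Cheapest is N28 → N24 at 7.

7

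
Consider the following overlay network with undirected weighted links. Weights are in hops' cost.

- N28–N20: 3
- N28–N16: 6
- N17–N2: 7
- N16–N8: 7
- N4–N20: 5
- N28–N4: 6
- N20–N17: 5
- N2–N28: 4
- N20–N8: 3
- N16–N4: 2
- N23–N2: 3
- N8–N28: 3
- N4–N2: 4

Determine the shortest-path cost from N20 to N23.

10 hops' cost

Compare a few routes:
N20 - N4 - N2 - N23: 5+4+3 = 12
N20 - N28 - N2 - N23: 3+4+3 = 10
Cheapest is N20 - N28 - N2 - N23 at 10 hops' cost.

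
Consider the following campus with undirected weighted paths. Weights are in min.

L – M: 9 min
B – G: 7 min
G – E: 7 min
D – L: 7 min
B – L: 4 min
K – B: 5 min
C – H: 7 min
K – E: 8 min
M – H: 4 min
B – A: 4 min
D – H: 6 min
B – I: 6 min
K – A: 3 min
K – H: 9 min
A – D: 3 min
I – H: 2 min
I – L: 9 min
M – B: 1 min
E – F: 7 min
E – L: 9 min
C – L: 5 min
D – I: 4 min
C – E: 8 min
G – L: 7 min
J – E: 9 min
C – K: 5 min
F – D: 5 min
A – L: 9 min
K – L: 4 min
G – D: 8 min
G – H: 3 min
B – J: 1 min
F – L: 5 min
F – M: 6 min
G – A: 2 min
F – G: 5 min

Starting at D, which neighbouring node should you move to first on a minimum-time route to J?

Candidate routes:
D - A - B - J: 3+4+1 = 8
D - I - H - M - B - J: 4+2+4+1+1 = 12
D - I - B - J: 4+6+1 = 11
Cheapest is D - A - B - J at 8 min.
So from D the first move is to A.

A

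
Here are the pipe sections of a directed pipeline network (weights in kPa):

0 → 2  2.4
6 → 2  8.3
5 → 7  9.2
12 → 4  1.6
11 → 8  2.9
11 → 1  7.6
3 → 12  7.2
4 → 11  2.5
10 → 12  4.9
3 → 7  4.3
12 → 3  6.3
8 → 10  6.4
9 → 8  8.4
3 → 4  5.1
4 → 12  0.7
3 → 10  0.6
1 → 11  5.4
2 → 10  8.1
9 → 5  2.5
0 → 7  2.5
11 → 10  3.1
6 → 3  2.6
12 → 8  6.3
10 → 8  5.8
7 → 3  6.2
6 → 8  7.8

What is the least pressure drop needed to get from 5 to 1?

Settle nodes by increasing distance from 5:
5: 0
7: 9.2  (via 5)
3: 15.4  (via 7)
10: 16  (via 3)
4: 20.5  (via 3)
12: 20.9  (via 10)
8: 21.8  (via 10)
11: 23  (via 4)
1: 30.6  (via 11)
Shortest route: 5–7–3–4–11–1 = 30.6 kPa.

30.6 kPa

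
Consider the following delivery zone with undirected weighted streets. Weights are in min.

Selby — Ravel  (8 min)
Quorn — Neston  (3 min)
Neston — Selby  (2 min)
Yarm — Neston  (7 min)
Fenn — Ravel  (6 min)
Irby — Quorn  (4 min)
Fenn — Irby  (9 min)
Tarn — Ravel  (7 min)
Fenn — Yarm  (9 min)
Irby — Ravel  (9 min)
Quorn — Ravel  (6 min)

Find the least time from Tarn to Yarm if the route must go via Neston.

23 min

Shortest Tarn→Neston: Tarn–Ravel–Quorn–Neston = 16
Best Neston to Yarm: Neston–Yarm costing 7
Total via Neston: 16 + 7 = 23 min.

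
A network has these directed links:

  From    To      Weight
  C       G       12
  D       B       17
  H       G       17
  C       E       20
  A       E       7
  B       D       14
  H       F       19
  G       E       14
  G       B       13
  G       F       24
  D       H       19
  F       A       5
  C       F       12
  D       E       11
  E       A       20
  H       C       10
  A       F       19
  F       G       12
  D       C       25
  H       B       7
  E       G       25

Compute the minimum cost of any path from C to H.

Settle nodes by increasing distance from C:
C: 0
F: 12  (via C)
G: 12  (via C)
A: 17  (via F)
E: 20  (via C)
B: 25  (via G)
D: 39  (via B)
H: 58  (via D)
Shortest route: C → G → B → D → H = 58.

58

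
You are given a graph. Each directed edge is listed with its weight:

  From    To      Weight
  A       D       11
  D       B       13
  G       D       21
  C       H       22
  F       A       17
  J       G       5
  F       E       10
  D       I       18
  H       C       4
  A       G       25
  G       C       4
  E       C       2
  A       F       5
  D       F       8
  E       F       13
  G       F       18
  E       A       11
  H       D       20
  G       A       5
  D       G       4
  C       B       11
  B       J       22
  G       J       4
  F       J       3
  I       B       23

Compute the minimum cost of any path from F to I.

42

Compare a few routes:
F - J - G - A - D - I: 3+5+5+11+18 = 42
F - A - D - I: 17+11+18 = 46
F - J - G - D - I: 3+5+21+18 = 47
Cheapest is F - J - G - A - D - I at 42.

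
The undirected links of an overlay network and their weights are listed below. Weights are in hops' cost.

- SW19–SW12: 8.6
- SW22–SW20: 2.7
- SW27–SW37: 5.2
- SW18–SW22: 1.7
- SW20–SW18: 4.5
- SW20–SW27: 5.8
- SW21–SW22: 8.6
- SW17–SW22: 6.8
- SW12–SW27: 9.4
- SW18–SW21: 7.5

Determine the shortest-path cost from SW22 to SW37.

Running Dijkstra from SW22:
SW22: 0
SW18: 1.7  (via SW22)
SW20: 2.7  (via SW22)
SW17: 6.8  (via SW22)
SW27: 8.5  (via SW20)
SW21: 8.6  (via SW22)
SW37: 13.7  (via SW27)
Shortest route: SW22–SW20–SW27–SW37 = 13.7 hops' cost.

13.7 hops' cost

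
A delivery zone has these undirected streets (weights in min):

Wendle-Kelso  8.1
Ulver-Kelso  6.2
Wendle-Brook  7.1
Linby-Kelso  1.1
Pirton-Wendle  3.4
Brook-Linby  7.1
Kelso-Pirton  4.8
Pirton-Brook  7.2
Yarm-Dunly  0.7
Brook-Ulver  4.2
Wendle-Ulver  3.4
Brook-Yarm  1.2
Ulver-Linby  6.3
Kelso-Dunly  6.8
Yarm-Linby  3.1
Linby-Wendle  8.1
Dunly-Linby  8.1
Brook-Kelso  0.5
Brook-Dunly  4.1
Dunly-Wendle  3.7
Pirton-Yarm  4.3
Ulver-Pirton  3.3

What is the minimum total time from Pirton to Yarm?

4.3 min

Running Dijkstra from Pirton:
Pirton: 0
Ulver: 3.3  (via Pirton)
Wendle: 3.4  (via Pirton)
Yarm: 4.3  (via Pirton)
Shortest route: Pirton → Yarm = 4.3 min.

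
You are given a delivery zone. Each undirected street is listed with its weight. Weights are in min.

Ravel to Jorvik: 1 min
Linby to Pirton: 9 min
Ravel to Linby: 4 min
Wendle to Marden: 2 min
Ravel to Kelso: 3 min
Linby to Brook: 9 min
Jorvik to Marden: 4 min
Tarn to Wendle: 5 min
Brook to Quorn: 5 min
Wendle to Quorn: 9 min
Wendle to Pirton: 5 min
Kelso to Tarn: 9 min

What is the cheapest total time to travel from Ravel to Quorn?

Shortest distances from Ravel:
Ravel: 0
Jorvik: 1  (via Ravel)
Kelso: 3  (via Ravel)
Linby: 4  (via Ravel)
Marden: 5  (via Jorvik)
Wendle: 7  (via Marden)
Tarn: 12  (via Kelso)
Pirton: 12  (via Wendle)
Brook: 13  (via Linby)
Quorn: 16  (via Wendle)
Shortest route: Ravel → Jorvik → Marden → Wendle → Quorn = 16 min.

16 min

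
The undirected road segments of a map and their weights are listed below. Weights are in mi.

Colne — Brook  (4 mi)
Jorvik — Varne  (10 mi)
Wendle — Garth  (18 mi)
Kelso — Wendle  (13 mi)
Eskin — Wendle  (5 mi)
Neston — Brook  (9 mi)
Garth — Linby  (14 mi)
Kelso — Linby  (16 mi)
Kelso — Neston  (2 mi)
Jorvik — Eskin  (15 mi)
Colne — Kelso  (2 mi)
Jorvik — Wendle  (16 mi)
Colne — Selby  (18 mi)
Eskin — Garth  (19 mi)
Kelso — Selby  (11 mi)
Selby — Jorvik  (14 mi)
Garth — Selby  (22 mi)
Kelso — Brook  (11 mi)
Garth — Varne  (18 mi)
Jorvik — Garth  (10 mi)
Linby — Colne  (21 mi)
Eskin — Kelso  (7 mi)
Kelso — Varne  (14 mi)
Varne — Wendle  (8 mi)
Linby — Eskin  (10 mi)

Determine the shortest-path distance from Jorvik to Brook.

Compare a few routes:
Jorvik–Varne–Kelso–Colne–Brook: 10+14+2+4 = 30
Jorvik–Selby–Kelso–Colne–Brook: 14+11+2+4 = 31
Jorvik–Eskin–Kelso–Colne–Brook: 15+7+2+4 = 28
Jorvik–Eskin–Kelso–Neston–Brook: 15+7+2+9 = 33
The minimum is 28 mi via Jorvik–Eskin–Kelso–Colne–Brook.

28 mi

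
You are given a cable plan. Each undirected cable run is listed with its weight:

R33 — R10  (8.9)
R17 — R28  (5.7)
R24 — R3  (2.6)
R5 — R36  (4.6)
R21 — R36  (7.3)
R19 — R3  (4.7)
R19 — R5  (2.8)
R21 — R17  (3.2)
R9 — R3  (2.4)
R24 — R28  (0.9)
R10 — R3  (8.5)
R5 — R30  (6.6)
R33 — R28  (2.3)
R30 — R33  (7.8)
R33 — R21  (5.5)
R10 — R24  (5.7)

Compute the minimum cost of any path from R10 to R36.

Shortest distances from R10:
R10: 0
R24: 5.7  (via R10)
R28: 6.6  (via R24)
R3: 8.3  (via R24)
R33: 8.9  (via R10)
R9: 10.7  (via R3)
R17: 12.3  (via R28)
R19: 13  (via R3)
R21: 14.4  (via R33)
R5: 15.8  (via R19)
R30: 16.7  (via R33)
R36: 20.4  (via R5)
Shortest route: R10 → R24 → R3 → R19 → R5 → R36 = 20.4.

20.4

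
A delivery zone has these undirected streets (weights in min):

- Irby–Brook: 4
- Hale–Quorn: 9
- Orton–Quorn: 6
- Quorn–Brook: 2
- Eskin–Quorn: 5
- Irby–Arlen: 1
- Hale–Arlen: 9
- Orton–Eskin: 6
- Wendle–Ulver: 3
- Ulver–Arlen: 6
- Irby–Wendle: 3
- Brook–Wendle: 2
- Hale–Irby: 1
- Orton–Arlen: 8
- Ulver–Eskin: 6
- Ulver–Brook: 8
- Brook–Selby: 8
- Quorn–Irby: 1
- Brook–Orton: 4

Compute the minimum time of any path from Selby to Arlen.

Shortest distances from Selby:
Selby: 0
Brook: 8  (via Selby)
Wendle: 10  (via Brook)
Quorn: 10  (via Brook)
Irby: 11  (via Quorn)
Arlen: 12  (via Irby)
Shortest route: Selby–Brook–Quorn–Irby–Arlen = 12 min.

12 min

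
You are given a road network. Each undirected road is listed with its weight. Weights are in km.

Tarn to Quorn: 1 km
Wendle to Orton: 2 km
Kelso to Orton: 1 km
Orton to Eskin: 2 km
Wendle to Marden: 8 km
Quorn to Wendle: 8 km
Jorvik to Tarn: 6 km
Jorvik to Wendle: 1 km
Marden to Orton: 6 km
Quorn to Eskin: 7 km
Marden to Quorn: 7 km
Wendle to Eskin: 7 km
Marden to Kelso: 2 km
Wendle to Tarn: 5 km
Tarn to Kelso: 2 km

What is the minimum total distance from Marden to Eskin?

5 km

Settle nodes by increasing distance from Marden:
Marden: 0
Kelso: 2  (via Marden)
Orton: 3  (via Kelso)
Tarn: 4  (via Kelso)
Quorn: 5  (via Tarn)
Wendle: 5  (via Orton)
Eskin: 5  (via Orton)
Shortest route: Marden → Kelso → Orton → Eskin = 5 km.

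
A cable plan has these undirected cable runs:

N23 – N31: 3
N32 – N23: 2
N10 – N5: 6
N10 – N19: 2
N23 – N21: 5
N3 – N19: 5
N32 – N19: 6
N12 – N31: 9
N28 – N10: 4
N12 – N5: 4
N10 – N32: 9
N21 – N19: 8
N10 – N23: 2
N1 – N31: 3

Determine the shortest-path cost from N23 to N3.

Running Dijkstra from N23:
N23: 0
N10: 2  (via N23)
N32: 2  (via N23)
N31: 3  (via N23)
N19: 4  (via N10)
N21: 5  (via N23)
N28: 6  (via N10)
N1: 6  (via N31)
N5: 8  (via N10)
N3: 9  (via N19)
Shortest route: N23 → N10 → N19 → N3 = 9.

9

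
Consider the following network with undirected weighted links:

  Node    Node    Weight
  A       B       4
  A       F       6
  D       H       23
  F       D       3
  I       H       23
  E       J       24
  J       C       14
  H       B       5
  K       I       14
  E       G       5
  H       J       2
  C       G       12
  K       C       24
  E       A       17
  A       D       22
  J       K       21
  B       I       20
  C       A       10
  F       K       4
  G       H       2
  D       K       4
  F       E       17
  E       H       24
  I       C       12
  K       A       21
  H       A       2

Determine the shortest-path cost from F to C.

Settle nodes by increasing distance from F:
F: 0
D: 3  (via F)
K: 4  (via F)
A: 6  (via F)
H: 8  (via A)
B: 10  (via A)
G: 10  (via H)
J: 10  (via H)
E: 15  (via G)
C: 16  (via A)
Shortest route: F–A–C = 16.

16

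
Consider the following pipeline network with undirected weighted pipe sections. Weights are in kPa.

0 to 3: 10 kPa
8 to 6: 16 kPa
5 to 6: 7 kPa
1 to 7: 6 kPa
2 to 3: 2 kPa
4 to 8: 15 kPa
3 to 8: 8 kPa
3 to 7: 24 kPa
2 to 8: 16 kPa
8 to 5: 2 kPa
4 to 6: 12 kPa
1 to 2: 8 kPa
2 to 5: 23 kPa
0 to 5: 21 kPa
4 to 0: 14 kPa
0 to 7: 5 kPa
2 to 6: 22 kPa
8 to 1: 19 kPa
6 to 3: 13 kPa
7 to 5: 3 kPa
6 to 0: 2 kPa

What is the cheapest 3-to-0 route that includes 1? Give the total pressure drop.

Shortest 3→1: 3–2–1 = 10
Best 1 to 0: 1–7–0 costing 11
Total via 1: 10 + 11 = 21 kPa.

21 kPa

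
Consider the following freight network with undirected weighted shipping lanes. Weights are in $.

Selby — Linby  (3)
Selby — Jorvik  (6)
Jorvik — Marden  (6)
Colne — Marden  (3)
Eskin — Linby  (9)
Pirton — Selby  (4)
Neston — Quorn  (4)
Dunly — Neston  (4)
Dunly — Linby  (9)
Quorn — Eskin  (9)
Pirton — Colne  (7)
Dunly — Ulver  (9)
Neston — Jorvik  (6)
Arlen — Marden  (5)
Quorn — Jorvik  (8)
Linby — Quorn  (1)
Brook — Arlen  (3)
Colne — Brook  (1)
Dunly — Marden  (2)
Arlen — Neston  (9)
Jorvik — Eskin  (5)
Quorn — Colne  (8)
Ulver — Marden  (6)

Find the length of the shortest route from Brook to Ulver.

$10

Candidate routes:
Brook–Arlen–Marden–Ulver: 3+5+6 = 14
Brook–Colne–Marden–Ulver: 1+3+6 = 10
The minimum is $10 via Brook–Colne–Marden–Ulver.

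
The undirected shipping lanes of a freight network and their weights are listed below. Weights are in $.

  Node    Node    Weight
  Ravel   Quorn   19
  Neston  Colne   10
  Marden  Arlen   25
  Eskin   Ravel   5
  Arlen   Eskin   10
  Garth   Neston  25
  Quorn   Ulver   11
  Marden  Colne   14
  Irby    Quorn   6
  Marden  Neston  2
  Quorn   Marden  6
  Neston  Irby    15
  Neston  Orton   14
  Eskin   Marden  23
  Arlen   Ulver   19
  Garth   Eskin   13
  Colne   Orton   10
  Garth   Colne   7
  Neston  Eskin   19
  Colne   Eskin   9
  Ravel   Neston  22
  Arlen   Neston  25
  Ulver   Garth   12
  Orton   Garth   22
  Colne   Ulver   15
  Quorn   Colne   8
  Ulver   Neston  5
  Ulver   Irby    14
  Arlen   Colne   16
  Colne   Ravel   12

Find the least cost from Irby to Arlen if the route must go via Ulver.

Best Irby to Ulver: Irby → Ulver costing 14
Best Ulver to Arlen: Ulver → Arlen costing 19
Total via Ulver: 14 + 19 = $33.

$33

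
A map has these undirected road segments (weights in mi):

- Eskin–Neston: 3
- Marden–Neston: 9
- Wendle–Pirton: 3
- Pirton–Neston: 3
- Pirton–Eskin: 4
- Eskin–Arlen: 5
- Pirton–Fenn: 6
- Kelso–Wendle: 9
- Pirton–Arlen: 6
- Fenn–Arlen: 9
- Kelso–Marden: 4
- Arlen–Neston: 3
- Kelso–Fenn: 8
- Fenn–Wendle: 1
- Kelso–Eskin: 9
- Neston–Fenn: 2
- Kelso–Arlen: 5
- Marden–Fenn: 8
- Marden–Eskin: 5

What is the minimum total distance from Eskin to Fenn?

Running Dijkstra from Eskin:
Eskin: 0
Neston: 3  (via Eskin)
Pirton: 4  (via Eskin)
Fenn: 5  (via Neston)
Shortest route: Eskin → Neston → Fenn = 5 mi.

5 mi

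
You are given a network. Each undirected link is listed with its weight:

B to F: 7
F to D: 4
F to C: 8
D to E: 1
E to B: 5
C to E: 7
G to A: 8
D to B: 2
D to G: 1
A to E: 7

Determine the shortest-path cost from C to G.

9

Enumerating some paths:
C - F - D - G: 8+4+1 = 13
C - E - B - D - G: 7+5+2+1 = 15
C - E - D - G: 7+1+1 = 9
The minimum is 9 via C - E - D - G.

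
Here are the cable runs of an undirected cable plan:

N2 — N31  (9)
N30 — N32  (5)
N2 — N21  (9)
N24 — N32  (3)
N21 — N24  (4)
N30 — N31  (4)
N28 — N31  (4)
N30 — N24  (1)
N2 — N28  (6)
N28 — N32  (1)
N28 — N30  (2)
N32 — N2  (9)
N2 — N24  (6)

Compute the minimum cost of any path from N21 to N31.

Shortest distances from N21:
N21: 0
N24: 4  (via N21)
N30: 5  (via N24)
N28: 7  (via N30)
N32: 7  (via N24)
N2: 9  (via N21)
N31: 9  (via N30)
Shortest route: N21 → N24 → N30 → N31 = 9.

9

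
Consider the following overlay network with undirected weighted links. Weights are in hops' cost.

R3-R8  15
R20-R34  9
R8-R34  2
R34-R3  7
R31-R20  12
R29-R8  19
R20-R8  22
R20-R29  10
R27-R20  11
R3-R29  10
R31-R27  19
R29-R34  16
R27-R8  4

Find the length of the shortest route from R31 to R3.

28 hops' cost

Enumerating some paths:
R31 → R20 → R27 → R8 → R34 → R3: 12+11+4+2+7 = 36
R31 → R20 → R29 → R3: 12+10+10 = 32
R31 → R20 → R34 → R3: 12+9+7 = 28
R31 → R27 → R8 → R34 → R3: 19+4+2+7 = 32
The minimum is 28 hops' cost via R31 → R20 → R34 → R3.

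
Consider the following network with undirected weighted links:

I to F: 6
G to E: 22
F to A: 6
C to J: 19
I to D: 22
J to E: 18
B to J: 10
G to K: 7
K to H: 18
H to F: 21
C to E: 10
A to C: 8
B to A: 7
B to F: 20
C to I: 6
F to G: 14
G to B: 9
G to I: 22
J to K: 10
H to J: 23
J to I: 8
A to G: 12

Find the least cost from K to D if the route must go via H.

67

Best K to H: K → H costing 18
Shortest H→D: H → F → I → D = 49
Total via H: 18 + 49 = 67.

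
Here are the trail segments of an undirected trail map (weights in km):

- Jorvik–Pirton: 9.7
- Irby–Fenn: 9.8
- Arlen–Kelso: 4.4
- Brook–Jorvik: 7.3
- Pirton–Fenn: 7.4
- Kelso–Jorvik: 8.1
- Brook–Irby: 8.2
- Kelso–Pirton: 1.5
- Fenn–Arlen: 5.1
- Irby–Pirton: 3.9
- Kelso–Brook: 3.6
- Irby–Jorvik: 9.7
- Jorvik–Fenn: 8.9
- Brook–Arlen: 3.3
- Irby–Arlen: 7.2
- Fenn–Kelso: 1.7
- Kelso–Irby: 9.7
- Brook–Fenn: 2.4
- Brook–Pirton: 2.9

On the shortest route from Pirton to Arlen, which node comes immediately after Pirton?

Compare a few routes:
Pirton → Brook → Arlen: 2.9+3.3 = 6.2
Pirton → Kelso → Arlen: 1.5+4.4 = 5.9
Cheapest is Pirton → Kelso → Arlen at 5.9 km.
So from Pirton the first move is to Kelso.

Kelso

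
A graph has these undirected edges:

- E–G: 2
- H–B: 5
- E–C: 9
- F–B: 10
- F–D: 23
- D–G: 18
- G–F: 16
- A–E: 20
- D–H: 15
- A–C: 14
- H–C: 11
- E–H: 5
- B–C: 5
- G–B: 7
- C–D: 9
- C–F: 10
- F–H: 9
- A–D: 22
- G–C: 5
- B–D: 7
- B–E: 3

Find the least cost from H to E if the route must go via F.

Shortest H→F: H → F = 9
Shortest F→E: F → B → E = 13
Total via F: 9 + 13 = 22.

22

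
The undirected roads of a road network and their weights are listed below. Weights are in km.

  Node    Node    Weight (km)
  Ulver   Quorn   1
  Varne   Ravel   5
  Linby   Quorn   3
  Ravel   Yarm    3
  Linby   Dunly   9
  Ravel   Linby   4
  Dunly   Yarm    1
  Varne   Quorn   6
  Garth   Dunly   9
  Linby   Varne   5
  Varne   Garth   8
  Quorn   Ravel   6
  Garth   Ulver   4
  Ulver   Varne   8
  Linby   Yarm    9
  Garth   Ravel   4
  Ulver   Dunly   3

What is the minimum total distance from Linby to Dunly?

Enumerating some paths:
Linby–Quorn–Ulver–Dunly: 3+1+3 = 7
Linby–Ravel–Yarm–Dunly: 4+3+1 = 8
The minimum is 7 km via Linby–Quorn–Ulver–Dunly.

7 km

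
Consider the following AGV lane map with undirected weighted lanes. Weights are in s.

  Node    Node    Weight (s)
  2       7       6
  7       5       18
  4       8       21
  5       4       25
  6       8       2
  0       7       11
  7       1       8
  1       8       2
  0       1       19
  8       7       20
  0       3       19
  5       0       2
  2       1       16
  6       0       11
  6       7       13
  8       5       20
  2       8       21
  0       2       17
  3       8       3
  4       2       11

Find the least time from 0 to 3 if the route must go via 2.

36 s

Shortest 0→2: 0 → 2 = 17
Shortest 2→3: 2 → 7 → 1 → 8 → 3 = 19
Total via 2: 17 + 19 = 36 s.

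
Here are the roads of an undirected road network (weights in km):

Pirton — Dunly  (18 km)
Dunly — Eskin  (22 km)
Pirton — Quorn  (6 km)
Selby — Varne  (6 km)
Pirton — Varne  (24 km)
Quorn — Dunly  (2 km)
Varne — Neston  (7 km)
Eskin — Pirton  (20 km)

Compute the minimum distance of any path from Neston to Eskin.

Running Dijkstra from Neston:
Neston: 0
Varne: 7  (via Neston)
Selby: 13  (via Varne)
Pirton: 31  (via Varne)
Quorn: 37  (via Pirton)
Dunly: 39  (via Quorn)
Eskin: 51  (via Pirton)
Shortest route: Neston → Varne → Pirton → Eskin = 51 km.

51 km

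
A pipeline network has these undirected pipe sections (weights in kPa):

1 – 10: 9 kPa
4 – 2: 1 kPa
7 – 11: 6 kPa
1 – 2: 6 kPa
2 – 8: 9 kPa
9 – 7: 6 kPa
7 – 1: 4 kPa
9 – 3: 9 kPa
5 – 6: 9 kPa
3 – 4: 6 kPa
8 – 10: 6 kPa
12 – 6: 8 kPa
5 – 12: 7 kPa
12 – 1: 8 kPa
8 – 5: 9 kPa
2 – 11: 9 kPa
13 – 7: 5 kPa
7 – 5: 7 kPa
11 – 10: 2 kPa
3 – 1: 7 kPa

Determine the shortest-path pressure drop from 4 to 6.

23 kPa

Settle nodes by increasing distance from 4:
4: 0
2: 1  (via 4)
3: 6  (via 4)
1: 7  (via 2)
8: 10  (via 2)
11: 10  (via 2)
7: 11  (via 1)
10: 12  (via 11)
9: 15  (via 3)
12: 15  (via 1)
13: 16  (via 7)
5: 18  (via 7)
6: 23  (via 12)
Shortest route: 4 → 2 → 1 → 12 → 6 = 23 kPa.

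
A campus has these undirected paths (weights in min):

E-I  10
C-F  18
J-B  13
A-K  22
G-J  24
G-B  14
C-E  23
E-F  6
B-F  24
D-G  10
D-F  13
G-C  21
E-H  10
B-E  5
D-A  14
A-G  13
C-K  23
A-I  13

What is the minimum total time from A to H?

33 min

Settle nodes by increasing distance from A:
A: 0
G: 13  (via A)
I: 13  (via A)
D: 14  (via A)
K: 22  (via A)
E: 23  (via I)
B: 27  (via G)
F: 27  (via D)
H: 33  (via E)
Shortest route: A–I–E–H = 33 min.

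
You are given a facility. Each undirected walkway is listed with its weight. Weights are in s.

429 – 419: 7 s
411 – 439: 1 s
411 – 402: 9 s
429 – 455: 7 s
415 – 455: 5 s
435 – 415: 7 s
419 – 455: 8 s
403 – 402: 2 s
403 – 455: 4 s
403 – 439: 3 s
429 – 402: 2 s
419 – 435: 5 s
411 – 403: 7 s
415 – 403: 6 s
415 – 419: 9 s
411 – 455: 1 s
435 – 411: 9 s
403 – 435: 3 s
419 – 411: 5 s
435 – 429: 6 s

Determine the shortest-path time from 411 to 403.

4 s

Shortest distances from 411:
411: 0
439: 1  (via 411)
455: 1  (via 411)
403: 4  (via 439)
Shortest route: 411 → 439 → 403 = 4 s.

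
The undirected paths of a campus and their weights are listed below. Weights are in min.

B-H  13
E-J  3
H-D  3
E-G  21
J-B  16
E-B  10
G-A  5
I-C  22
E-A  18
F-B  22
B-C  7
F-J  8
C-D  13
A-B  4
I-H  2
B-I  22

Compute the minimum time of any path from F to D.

Settle nodes by increasing distance from F:
F: 0
J: 8  (via F)
E: 11  (via J)
B: 21  (via E)
A: 25  (via B)
C: 28  (via B)
G: 30  (via A)
H: 34  (via B)
I: 36  (via H)
D: 37  (via H)
Shortest route: F → J → E → B → H → D = 37 min.

37 min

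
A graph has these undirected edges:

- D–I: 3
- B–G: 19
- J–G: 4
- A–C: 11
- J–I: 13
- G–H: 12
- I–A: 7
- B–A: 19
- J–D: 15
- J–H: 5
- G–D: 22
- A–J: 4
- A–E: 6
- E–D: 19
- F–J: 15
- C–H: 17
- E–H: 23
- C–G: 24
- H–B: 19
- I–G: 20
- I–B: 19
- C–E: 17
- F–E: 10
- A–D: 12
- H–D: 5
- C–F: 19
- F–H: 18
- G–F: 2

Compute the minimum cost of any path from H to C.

Candidate routes:
H → J → A → C: 5+4+11 = 20
H → C: 17 = 17
The minimum is 17 via H → C.

17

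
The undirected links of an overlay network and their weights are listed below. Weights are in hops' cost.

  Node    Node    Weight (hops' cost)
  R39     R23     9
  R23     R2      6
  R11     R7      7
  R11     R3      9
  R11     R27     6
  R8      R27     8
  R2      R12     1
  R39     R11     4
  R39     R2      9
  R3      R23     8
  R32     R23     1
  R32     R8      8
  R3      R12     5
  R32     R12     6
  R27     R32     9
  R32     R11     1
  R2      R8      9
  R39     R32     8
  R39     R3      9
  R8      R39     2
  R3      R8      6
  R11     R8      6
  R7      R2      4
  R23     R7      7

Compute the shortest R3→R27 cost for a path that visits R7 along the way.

23 hops' cost

Best R3 to R7: R3–R12–R2–R7 costing 10
Shortest R7→R27: R7–R11–R27 = 13
Total via R7: 10 + 13 = 23 hops' cost.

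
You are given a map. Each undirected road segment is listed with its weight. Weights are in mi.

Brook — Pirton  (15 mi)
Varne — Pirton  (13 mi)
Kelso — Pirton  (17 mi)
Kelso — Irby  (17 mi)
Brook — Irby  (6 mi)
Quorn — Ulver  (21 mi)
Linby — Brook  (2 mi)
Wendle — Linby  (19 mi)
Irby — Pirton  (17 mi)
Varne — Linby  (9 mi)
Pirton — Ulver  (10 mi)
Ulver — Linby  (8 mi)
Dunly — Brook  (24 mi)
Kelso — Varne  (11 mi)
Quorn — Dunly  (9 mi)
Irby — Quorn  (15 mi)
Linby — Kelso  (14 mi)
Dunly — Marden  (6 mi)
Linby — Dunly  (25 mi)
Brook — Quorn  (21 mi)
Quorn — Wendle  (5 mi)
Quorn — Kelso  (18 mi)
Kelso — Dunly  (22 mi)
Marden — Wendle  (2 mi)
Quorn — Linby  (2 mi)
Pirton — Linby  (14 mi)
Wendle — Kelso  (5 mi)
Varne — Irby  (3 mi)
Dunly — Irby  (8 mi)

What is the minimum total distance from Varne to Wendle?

Settle nodes by increasing distance from Varne:
Varne: 0
Irby: 3  (via Varne)
Brook: 9  (via Irby)
Linby: 9  (via Varne)
Kelso: 11  (via Varne)
Quorn: 11  (via Linby)
Dunly: 11  (via Irby)
Pirton: 13  (via Varne)
Wendle: 16  (via Kelso)
Shortest route: Varne–Kelso–Wendle = 16 mi.

16 mi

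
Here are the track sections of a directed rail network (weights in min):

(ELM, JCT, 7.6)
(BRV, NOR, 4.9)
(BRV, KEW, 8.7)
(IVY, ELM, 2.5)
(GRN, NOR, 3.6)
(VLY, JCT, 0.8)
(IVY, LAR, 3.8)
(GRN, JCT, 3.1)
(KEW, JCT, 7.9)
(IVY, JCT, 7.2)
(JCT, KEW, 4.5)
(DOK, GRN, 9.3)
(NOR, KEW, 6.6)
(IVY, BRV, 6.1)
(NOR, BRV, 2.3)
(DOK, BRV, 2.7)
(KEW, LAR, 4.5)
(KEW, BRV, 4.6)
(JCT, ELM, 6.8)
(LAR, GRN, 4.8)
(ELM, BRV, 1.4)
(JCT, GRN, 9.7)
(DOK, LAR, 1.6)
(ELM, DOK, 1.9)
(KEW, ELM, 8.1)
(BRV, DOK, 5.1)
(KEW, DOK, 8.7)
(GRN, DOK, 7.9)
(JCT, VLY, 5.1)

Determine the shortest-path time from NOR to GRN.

13.8 min

Candidate routes:
NOR - BRV - DOK - GRN: 2.3+5.1+9.3 = 16.7
NOR - KEW - LAR - GRN: 6.6+4.5+4.8 = 15.9
NOR - BRV - DOK - LAR - GRN: 2.3+5.1+1.6+4.8 = 13.8
The minimum is 13.8 min via NOR - BRV - DOK - LAR - GRN.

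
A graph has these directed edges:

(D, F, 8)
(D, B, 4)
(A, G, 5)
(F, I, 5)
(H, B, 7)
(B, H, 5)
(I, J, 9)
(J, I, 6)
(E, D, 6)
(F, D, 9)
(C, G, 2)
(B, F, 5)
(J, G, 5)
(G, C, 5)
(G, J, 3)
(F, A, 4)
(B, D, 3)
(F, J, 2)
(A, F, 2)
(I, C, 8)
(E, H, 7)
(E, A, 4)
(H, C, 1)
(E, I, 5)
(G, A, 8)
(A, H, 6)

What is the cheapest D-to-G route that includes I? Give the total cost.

Shortest D→I: D–F–I = 13
Best I to G: I–C–G costing 10
Total via I: 13 + 10 = 23.

23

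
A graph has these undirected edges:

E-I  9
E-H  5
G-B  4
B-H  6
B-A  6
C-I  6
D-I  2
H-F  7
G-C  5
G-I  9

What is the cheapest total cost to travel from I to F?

21

Candidate routes:
I → E → H → F: 9+5+7 = 21
I → G → B → H → F: 9+4+6+7 = 26
Cheapest is I → E → H → F at 21.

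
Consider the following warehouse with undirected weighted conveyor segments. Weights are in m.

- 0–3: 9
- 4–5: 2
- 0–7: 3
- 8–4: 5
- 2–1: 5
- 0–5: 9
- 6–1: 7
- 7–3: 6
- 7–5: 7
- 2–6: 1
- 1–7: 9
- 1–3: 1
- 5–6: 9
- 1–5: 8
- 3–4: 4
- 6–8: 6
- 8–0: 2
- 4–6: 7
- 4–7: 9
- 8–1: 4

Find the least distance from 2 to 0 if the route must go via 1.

11 m

Shortest 2→1: 2 → 1 = 5
Best 1 to 0: 1 → 8 → 0 costing 6
Total via 1: 5 + 6 = 11 m.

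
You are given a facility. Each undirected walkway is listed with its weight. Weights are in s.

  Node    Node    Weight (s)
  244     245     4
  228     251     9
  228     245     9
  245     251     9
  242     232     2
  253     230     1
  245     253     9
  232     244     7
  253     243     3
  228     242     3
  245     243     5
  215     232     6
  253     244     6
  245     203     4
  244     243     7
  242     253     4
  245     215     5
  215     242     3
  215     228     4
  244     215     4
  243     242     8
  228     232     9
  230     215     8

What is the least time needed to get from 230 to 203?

13 s

Settle nodes by increasing distance from 230:
230: 0
253: 1  (via 230)
243: 4  (via 253)
242: 5  (via 253)
232: 7  (via 242)
244: 7  (via 253)
228: 8  (via 242)
215: 8  (via 230)
245: 9  (via 243)
203: 13  (via 245)
Shortest route: 230–253–243–245–203 = 13 s.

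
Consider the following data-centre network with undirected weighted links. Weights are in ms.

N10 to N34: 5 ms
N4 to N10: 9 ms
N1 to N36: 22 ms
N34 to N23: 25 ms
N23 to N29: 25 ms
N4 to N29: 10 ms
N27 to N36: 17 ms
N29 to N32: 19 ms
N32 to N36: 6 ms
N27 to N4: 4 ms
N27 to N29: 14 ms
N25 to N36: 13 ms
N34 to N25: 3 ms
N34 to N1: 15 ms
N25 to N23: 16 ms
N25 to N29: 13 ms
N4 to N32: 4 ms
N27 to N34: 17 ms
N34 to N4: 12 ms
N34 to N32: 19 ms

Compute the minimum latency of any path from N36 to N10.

Candidate routes:
N36 → N32 → N4 → N34 → N10: 6+4+12+5 = 27
N36 → N32 → N4 → N10: 6+4+9 = 19
N36 → N25 → N34 → N10: 13+3+5 = 21
The minimum is 19 ms via N36 → N32 → N4 → N10.

19 ms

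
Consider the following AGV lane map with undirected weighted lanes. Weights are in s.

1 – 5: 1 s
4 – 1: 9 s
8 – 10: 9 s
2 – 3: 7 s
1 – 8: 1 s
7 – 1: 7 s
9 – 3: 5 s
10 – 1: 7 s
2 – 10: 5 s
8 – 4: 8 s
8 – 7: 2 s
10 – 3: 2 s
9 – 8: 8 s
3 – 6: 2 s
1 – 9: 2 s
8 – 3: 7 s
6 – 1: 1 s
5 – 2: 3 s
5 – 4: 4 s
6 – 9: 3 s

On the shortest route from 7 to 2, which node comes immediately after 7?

Candidate routes:
7 → 8 → 1 → 6 → 3 → 10 → 2: 2+1+1+2+2+5 = 13
7 → 8 → 1 → 6 → 3 → 2: 2+1+1+2+7 = 13
7 → 1 → 5 → 2: 7+1+3 = 11
7 → 8 → 1 → 5 → 2: 2+1+1+3 = 7
The minimum is 7 s via 7 → 8 → 1 → 5 → 2.
So from 7 the first move is to 8.

8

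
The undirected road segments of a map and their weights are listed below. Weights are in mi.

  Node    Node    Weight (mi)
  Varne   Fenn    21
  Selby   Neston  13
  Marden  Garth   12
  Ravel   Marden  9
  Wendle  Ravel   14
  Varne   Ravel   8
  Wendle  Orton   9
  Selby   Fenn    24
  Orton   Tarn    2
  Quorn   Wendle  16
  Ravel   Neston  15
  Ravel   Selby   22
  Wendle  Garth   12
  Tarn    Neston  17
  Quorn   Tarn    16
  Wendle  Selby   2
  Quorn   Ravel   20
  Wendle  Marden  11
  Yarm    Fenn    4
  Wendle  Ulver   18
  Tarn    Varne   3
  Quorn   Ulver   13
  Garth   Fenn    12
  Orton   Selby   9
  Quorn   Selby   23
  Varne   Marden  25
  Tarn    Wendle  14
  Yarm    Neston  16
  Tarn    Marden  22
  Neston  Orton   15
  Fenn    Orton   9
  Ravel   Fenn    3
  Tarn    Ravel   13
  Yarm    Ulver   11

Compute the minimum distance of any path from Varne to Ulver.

Candidate routes:
Varne - Tarn - Quorn - Ulver: 3+16+13 = 32
Varne - Tarn - Orton - Wendle - Ulver: 3+2+9+18 = 32
Varne - Ravel - Fenn - Yarm - Ulver: 8+3+4+11 = 26
Varne - Tarn - Orton - Fenn - Yarm - Ulver: 3+2+9+4+11 = 29
The minimum is 26 mi via Varne - Ravel - Fenn - Yarm - Ulver.

26 mi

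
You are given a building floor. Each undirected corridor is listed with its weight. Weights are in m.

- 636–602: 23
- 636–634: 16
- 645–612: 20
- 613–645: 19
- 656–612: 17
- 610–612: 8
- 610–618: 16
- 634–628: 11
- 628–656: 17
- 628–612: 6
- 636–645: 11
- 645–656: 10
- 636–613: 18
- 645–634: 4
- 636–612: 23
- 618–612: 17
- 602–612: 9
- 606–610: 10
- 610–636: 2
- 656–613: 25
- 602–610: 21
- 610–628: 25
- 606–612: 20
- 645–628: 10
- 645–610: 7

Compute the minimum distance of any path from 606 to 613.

30 m

Running Dijkstra from 606:
606: 0
610: 10  (via 606)
636: 12  (via 610)
645: 17  (via 610)
612: 18  (via 610)
634: 21  (via 645)
628: 24  (via 612)
618: 26  (via 610)
656: 27  (via 645)
602: 27  (via 612)
613: 30  (via 636)
Shortest route: 606 → 610 → 636 → 613 = 30 m.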